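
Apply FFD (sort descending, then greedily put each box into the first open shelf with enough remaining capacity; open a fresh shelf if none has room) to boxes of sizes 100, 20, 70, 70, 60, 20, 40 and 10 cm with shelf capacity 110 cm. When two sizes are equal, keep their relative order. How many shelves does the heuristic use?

4

Sorted descending: 100, 70, 70, 60, 40, 20, 20, 10.
  100 → shelf 1 (new)  [load 100/110]
  70 → shelf 2 (new)  [load 70/110]
  70 → shelf 3 (new)  [load 70/110]
  60 → shelf 4 (new)  [load 60/110]
  40 → shelf 2  [load 110/110]
  20 → shelf 3  [load 90/110]
  20 → shelf 3  [load 110/110]
  10 → shelf 1  [load 110/110]
4 shelves opened.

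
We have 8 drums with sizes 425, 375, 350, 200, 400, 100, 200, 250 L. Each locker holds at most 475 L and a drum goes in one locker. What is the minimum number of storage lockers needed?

6

Total = 425 + 400 + 375 + 350 + 250 + 200 + 200 + 100 = 2300 L.
Lower bound: ⌈2300/475⌉ = 5 storage lockers.
A packing using 6 storage lockers:
  locker 1: 425 = 425
  locker 2: 400 = 400
  locker 3: 375 + 100 = 475
  locker 4: 350 = 350
  locker 5: 250 + 200 = 450
  locker 6: 200 = 200
No arrangement into 5 storage lockers stays within capacity, so 6 is optimal.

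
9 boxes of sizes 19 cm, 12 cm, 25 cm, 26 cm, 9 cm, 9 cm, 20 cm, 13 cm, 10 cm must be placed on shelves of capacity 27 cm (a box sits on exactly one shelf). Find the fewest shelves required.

Total = 26 + 25 + 20 + 19 + 13 + 12 + 10 + 9 + 9 = 143 cm.
Lower bound: ⌈143/27⌉ = 6 shelves.
A packing using 7 shelves:
  shelf 1: 26 = 26
  shelf 2: 25 = 25
  shelf 3: 20 = 20
  shelf 4: 19 = 19
  shelf 5: 13 + 12 = 25
  shelf 6: 10 + 9 = 19
  shelf 7: 9 = 9
No arrangement into 6 shelves stays within capacity, so 7 is optimal.

7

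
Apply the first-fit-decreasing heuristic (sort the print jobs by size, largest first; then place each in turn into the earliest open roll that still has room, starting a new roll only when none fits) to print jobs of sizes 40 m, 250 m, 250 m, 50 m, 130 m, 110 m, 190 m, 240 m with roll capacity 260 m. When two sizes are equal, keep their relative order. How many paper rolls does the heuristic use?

Sorted descending: 250, 250, 240, 190, 130, 110, 50, 40.
  250 → roll 1 (new)  [load 250/260]
  250 → roll 2 (new)  [load 250/260]
  240 → roll 3 (new)  [load 240/260]
  190 → roll 4 (new)  [load 190/260]
  130 → roll 5 (new)  [load 130/260]
  110 → roll 5  [load 240/260]
  50 → roll 4  [load 240/260]
  40 → roll 6 (new)  [load 40/260]
6 paper rolls opened.

6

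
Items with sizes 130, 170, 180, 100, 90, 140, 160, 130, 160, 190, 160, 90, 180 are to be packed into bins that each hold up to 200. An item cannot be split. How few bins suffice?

Total = 190 + 180 + 180 + 170 + 160 + 160 + 160 + 140 + 130 + 130 + 100 + 90 + 90 = 1880.
Lower bound: ⌈1880/200⌉ = 10 bins.
A packing using 12 bins:
  bin 1: 190 = 190
  bin 2: 180 = 180
  bin 3: 180 = 180
  bin 4: 170 = 170
  bin 5: 160 = 160
  bin 6: 160 = 160
  bin 7: 160 = 160
  bin 8: 140 = 140
  bin 9: 130 = 130
  bin 10: 130 = 130
  bin 11: 100 + 90 = 190
  bin 12: 90 = 90
No arrangement into 11 bins stays within capacity, so 12 is optimal.

12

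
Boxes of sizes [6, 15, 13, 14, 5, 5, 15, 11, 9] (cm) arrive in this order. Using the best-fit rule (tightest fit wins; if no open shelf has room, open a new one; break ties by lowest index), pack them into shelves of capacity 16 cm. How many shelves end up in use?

  6 → shelf 1 (new)  [load 6/16]
  15 → shelf 2 (new)  [load 15/16]
  13 → shelf 3 (new)  [load 13/16]
  14 → shelf 4 (new)  [load 14/16]
  5 → shelf 1  [load 11/16]
  5 → shelf 1  [load 16/16]
  15 → shelf 5 (new)  [load 15/16]
  11 → shelf 6 (new)  [load 11/16]
  9 → shelf 7 (new)  [load 9/16]
7 shelves opened.

7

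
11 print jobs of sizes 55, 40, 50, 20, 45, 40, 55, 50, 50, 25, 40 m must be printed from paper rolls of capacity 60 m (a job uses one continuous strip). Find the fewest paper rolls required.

Total = 55 + 55 + 50 + 50 + 50 + 45 + 40 + 40 + 40 + 25 + 20 = 470 m.
Lower bound: ⌈470/60⌉ = 8 paper rolls.
Also, 9 print jobs each exceed 30 m, and no two of those can share a roll, so at least 9 paper rolls are needed.
A packing using 10 paper rolls:
  roll 1: 55 = 55
  roll 2: 55 = 55
  roll 3: 50 = 50
  roll 4: 50 = 50
  roll 5: 50 = 50
  roll 6: 45 = 45
  roll 7: 40 + 20 = 60
  roll 8: 40 = 40
  roll 9: 40 = 40
  roll 10: 25 = 25
No arrangement into 9 paper rolls stays within capacity, so 10 is optimal.

10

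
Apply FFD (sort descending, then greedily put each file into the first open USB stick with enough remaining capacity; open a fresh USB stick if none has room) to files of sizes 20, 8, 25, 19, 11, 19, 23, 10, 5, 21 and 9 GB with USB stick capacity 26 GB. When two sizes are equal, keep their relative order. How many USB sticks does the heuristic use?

8

Sorted descending: 25, 23, 21, 20, 19, 19, 11, 10, 9, 8, 5.
  25 → USB stick 1 (new)  [load 25/26]
  23 → USB stick 2 (new)  [load 23/26]
  21 → USB stick 3 (new)  [load 21/26]
  20 → USB stick 4 (new)  [load 20/26]
  19 → USB stick 5 (new)  [load 19/26]
  19 → USB stick 6 (new)  [load 19/26]
  11 → USB stick 7 (new)  [load 11/26]
  10 → USB stick 7  [load 21/26]
  9 → USB stick 8 (new)  [load 9/26]
  8 → USB stick 8  [load 17/26]
  5 → USB stick 3  [load 26/26]
8 USB sticks opened.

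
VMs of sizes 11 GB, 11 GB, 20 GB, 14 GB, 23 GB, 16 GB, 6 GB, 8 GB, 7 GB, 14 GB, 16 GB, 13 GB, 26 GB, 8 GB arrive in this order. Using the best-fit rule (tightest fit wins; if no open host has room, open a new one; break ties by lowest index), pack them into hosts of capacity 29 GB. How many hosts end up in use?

7

  11 → host 1 (new)  [load 11/29]
  11 → host 1  [load 22/29]
  20 → host 2 (new)  [load 20/29]
  14 → host 3 (new)  [load 14/29]
  23 → host 4 (new)  [load 23/29]
  16 → host 5 (new)  [load 16/29]
  6 → host 4  [load 29/29]
  8 → host 2  [load 28/29]
  7 → host 1  [load 29/29]
  14 → host 3  [load 28/29]
  16 → host 6 (new)  [load 16/29]
  13 → host 5  [load 29/29]
  26 → host 7 (new)  [load 26/29]
  8 → host 6  [load 24/29]
7 hosts opened.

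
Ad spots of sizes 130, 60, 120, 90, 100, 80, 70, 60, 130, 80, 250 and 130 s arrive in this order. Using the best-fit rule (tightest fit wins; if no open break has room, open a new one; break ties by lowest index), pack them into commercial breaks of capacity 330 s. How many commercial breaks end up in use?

  130 → break 1 (new)  [load 130/330]
  60 → break 1  [load 190/330]
  120 → break 1  [load 310/330]
  90 → break 2 (new)  [load 90/330]
  100 → break 2  [load 190/330]
  80 → break 2  [load 270/330]
  70 → break 3 (new)  [load 70/330]
  60 → break 2  [load 330/330]
  130 → break 3  [load 200/330]
  80 → break 3  [load 280/330]
  250 → break 4 (new)  [load 250/330]
  130 → break 5 (new)  [load 130/330]
5 commercial breaks opened.

5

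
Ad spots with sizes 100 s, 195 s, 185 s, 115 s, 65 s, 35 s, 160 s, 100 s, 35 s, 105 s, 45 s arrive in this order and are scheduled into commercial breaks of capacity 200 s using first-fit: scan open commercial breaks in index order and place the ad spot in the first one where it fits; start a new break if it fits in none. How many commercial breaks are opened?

  100 → break 1 (new)  [load 100/200]
  195 → break 2 (new)  [load 195/200]
  185 → break 3 (new)  [load 185/200]
  115 → break 4 (new)  [load 115/200]
  65 → break 1  [load 165/200]
  35 → break 1  [load 200/200]
  160 → break 5 (new)  [load 160/200]
  100 → break 6 (new)  [load 100/200]
  35 → break 4  [load 150/200]
  105 → break 7 (new)  [load 105/200]
  45 → break 4  [load 195/200]
7 commercial breaks opened.

7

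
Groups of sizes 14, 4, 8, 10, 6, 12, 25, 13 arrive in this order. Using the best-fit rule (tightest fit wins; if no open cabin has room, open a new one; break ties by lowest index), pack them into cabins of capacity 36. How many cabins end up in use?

  14 → cabin 1 (new)  [load 14/36]
  4 → cabin 1  [load 18/36]
  8 → cabin 1  [load 26/36]
  10 → cabin 1  [load 36/36]
  6 → cabin 2 (new)  [load 6/36]
  12 → cabin 2  [load 18/36]
  25 → cabin 3 (new)  [load 25/36]
  13 → cabin 2  [load 31/36]
3 cabins opened.

3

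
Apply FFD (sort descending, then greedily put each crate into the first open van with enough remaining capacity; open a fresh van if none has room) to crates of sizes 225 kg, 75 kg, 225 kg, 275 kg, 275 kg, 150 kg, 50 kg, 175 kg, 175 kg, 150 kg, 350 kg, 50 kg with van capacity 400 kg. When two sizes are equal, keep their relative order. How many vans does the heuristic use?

6

Sorted descending: 350, 275, 275, 225, 225, 175, 175, 150, 150, 75, 50, 50.
  350 → van 1 (new)  [load 350/400]
  275 → van 2 (new)  [load 275/400]
  275 → van 3 (new)  [load 275/400]
  225 → van 4 (new)  [load 225/400]
  225 → van 5 (new)  [load 225/400]
  175 → van 4  [load 400/400]
  175 → van 5  [load 400/400]
  150 → van 6 (new)  [load 150/400]
  150 → van 6  [load 300/400]
  75 → van 2  [load 350/400]
  50 → van 1  [load 400/400]
  50 → van 2  [load 400/400]
6 vans opened.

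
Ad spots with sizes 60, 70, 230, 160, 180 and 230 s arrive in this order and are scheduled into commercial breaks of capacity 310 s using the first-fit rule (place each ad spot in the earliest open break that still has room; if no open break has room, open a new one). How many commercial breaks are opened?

  60 → break 1 (new)  [load 60/310]
  70 → break 1  [load 130/310]
  230 → break 2 (new)  [load 230/310]
  160 → break 1  [load 290/310]
  180 → break 3 (new)  [load 180/310]
  230 → break 4 (new)  [load 230/310]
4 commercial breaks opened.

4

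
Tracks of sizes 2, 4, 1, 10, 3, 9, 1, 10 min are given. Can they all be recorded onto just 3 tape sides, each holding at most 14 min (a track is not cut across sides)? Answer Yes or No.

A valid assignment using 3 tape sides:
  side 1: 10 + 4 = 14
  side 2: 10 + 3 + 1 = 14
  side 3: 9 + 2 + 1 = 12
Every load is within 14 min, so 3 tape sides suffice.

Yes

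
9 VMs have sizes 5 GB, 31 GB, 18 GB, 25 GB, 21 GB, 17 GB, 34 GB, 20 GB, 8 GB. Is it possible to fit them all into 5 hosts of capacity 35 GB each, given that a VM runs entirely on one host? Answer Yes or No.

No

Total = 179 GB; ⌈179/35⌉ = 6.
At least 6 hosts are required, but only 5 are allowed.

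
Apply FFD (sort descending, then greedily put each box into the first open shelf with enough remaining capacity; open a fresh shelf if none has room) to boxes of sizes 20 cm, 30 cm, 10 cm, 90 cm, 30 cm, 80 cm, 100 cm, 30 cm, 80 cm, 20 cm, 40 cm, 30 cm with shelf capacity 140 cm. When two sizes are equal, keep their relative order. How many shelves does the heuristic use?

4

Sorted descending: 100, 90, 80, 80, 40, 30, 30, 30, 30, 20, 20, 10.
  100 → shelf 1 (new)  [load 100/140]
  90 → shelf 2 (new)  [load 90/140]
  80 → shelf 3 (new)  [load 80/140]
  80 → shelf 4 (new)  [load 80/140]
  40 → shelf 1  [load 140/140]
  30 → shelf 2  [load 120/140]
  30 → shelf 3  [load 110/140]
  30 → shelf 3  [load 140/140]
  30 → shelf 4  [load 110/140]
  20 → shelf 2  [load 140/140]
  20 → shelf 4  [load 130/140]
  10 → shelf 4  [load 140/140]
4 shelves opened.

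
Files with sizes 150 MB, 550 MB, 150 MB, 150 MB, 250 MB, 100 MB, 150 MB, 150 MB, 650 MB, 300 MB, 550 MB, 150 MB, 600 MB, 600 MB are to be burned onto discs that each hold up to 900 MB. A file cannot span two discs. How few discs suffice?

6

Total = 650 + 600 + 600 + 550 + 550 + 300 + 250 + 150 + 150 + 150 + 150 + 150 + 150 + 100 = 4500 MB.
Lower bound: ⌈4500/900⌉ = 5 discs.
A packing using 6 discs:
  disc 1: 650 + 250 = 900
  disc 2: 600 + 300 = 900
  disc 3: 600 + 150 + 150 = 900
  disc 4: 550 + 150 + 150 = 850
  disc 5: 550 + 150 + 150 = 850
  disc 6: 100 = 100
No arrangement into 5 discs stays within capacity, so 6 is optimal.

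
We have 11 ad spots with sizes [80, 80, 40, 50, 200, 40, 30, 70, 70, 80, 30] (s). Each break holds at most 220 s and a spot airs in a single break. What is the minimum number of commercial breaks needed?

Total = 200 + 80 + 80 + 80 + 70 + 70 + 50 + 40 + 40 + 30 + 30 = 770 s.
Lower bound: ⌈770/220⌉ = 4 commercial breaks.
A packing using 4 commercial breaks:
  break 1: 200 = 200
  break 2: 80 + 80 + 50 = 210
  break 3: 80 + 70 + 70 = 220
  break 4: 40 + 40 + 30 + 30 = 140
This matches the lower bound, so 4 is optimal.

4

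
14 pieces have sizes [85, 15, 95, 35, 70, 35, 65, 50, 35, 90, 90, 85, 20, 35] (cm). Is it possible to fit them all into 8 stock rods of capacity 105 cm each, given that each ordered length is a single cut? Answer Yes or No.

No

Total = 805 cm; ⌈805/105⌉ = 8.
The bound of 8 does not rule out 8, but exhaustive search shows no assignment into 8 stock rods of capacity 105 cm exists — the minimum is 9.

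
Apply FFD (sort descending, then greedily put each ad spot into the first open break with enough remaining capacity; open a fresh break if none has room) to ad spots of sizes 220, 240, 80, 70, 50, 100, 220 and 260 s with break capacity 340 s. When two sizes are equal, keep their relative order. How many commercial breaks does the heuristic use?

Sorted descending: 260, 240, 220, 220, 100, 80, 70, 50.
  260 → break 1 (new)  [load 260/340]
  240 → break 2 (new)  [load 240/340]
  220 → break 3 (new)  [load 220/340]
  220 → break 4 (new)  [load 220/340]
  100 → break 2  [load 340/340]
  80 → break 1  [load 340/340]
  70 → break 3  [load 290/340]
  50 → break 3  [load 340/340]
4 commercial breaks opened.

4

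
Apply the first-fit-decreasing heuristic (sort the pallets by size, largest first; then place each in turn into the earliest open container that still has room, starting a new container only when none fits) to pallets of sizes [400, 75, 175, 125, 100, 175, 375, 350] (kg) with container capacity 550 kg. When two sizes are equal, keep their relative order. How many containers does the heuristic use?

Sorted descending: 400, 375, 350, 175, 175, 125, 100, 75.
  400 → container 1 (new)  [load 400/550]
  375 → container 2 (new)  [load 375/550]
  350 → container 3 (new)  [load 350/550]
  175 → container 2  [load 550/550]
  175 → container 3  [load 525/550]
  125 → container 1  [load 525/550]
  100 → container 4 (new)  [load 100/550]
  75 → container 4  [load 175/550]
4 containers opened.

4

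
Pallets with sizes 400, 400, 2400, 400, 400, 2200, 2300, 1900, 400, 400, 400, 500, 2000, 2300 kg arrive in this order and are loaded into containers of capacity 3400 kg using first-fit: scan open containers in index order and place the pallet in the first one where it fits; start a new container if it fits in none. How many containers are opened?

  400 → container 1 (new)  [load 400/3400]
  400 → container 1  [load 800/3400]
  2400 → container 1  [load 3200/3400]
  400 → container 2 (new)  [load 400/3400]
  400 → container 2  [load 800/3400]
  2200 → container 2  [load 3000/3400]
  2300 → container 3 (new)  [load 2300/3400]
  1900 → container 4 (new)  [load 1900/3400]
  400 → container 2  [load 3400/3400]
  400 → container 3  [load 2700/3400]
  400 → container 3  [load 3100/3400]
  500 → container 4  [load 2400/3400]
  2000 → container 5 (new)  [load 2000/3400]
  2300 → container 6 (new)  [load 2300/3400]
6 containers opened.

6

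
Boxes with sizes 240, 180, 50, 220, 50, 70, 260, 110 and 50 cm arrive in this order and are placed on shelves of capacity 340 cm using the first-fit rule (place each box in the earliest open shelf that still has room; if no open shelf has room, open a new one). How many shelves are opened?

4

  240 → shelf 1 (new)  [load 240/340]
  180 → shelf 2 (new)  [load 180/340]
  50 → shelf 1  [load 290/340]
  220 → shelf 3 (new)  [load 220/340]
  50 → shelf 1  [load 340/340]
  70 → shelf 2  [load 250/340]
  260 → shelf 4 (new)  [load 260/340]
  110 → shelf 3  [load 330/340]
  50 → shelf 2  [load 300/340]
4 shelves opened.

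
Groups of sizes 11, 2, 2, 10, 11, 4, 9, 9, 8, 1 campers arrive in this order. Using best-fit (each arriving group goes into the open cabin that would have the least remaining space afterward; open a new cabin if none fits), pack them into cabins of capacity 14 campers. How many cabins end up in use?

6

  11 → cabin 1 (new)  [load 11/14]
  2 → cabin 1  [load 13/14]
  2 → cabin 2 (new)  [load 2/14]
  10 → cabin 2  [load 12/14]
  11 → cabin 3 (new)  [load 11/14]
  4 → cabin 4 (new)  [load 4/14]
  9 → cabin 4  [load 13/14]
  9 → cabin 5 (new)  [load 9/14]
  8 → cabin 6 (new)  [load 8/14]
  1 → cabin 1  [load 14/14]
6 cabins opened.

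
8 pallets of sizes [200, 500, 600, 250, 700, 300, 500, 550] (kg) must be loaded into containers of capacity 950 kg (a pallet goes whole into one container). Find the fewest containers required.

Total = 700 + 600 + 550 + 500 + 500 + 300 + 250 + 200 = 3600 kg.
Lower bound: ⌈3600/950⌉ = 4 containers.
Also, 5 pallets each exceed 475 kg, and no two of those can share a container, so at least 5 containers are needed.
A packing using 5 containers:
  container 1: 700 + 250 = 950
  container 2: 600 + 300 = 900
  container 3: 550 + 200 = 750
  container 4: 500 = 500
  container 5: 500 = 500
This matches the lower bound, so 5 is optimal.

5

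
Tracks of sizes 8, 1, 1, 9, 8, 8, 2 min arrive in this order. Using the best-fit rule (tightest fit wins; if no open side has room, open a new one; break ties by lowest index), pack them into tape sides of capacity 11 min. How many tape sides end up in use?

  8 → side 1 (new)  [load 8/11]
  1 → side 1  [load 9/11]
  1 → side 1  [load 10/11]
  9 → side 2 (new)  [load 9/11]
  8 → side 3 (new)  [load 8/11]
  8 → side 4 (new)  [load 8/11]
  2 → side 2  [load 11/11]
4 tape sides opened.

4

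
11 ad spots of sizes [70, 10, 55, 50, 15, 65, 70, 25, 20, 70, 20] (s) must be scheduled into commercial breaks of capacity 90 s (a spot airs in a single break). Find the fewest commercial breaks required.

6

Total = 70 + 70 + 70 + 65 + 55 + 50 + 25 + 20 + 20 + 15 + 10 = 470 s.
Lower bound: ⌈470/90⌉ = 6 commercial breaks.
A packing using 6 commercial breaks:
  break 1: 70 + 20 = 90
  break 2: 70 + 20 = 90
  break 3: 70 + 15 = 85
  break 4: 65 + 25 = 90
  break 5: 55 + 10 = 65
  break 6: 50 = 50
This matches the lower bound, so 6 is optimal.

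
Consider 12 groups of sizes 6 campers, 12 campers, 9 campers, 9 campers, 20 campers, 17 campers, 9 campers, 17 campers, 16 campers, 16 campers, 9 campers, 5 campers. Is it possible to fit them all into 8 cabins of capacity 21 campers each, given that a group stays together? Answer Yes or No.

Yes

A valid assignment using 8 cabins:
  cabin 1: 20 = 20
  cabin 2: 17 = 17
  cabin 3: 17 = 17
  cabin 4: 16 + 5 = 21
  cabin 5: 16 = 16
  cabin 6: 12 + 9 = 21
  cabin 7: 9 + 9 = 18
  cabin 8: 9 + 6 = 15
Every load is within 21 campers, so 8 cabins suffice.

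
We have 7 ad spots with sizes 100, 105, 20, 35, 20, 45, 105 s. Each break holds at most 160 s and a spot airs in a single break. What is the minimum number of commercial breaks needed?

3

Total = 105 + 105 + 100 + 45 + 35 + 20 + 20 = 430 s.
Lower bound: ⌈430/160⌉ = 3 commercial breaks.
A packing using 3 commercial breaks:
  break 1: 105 + 45 = 150
  break 2: 105 + 35 + 20 = 160
  break 3: 100 + 20 = 120
This matches the lower bound, so 3 is optimal.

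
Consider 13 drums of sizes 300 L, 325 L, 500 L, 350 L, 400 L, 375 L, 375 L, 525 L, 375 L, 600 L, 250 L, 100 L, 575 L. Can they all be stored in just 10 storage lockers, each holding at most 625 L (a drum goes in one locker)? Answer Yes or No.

Yes

A valid assignment using 10 storage lockers:
  locker 1: 600 = 600
  locker 2: 575 = 575
  locker 3: 525 + 100 = 625
  locker 4: 500 = 500
  locker 5: 400 = 400
  locker 6: 375 + 250 = 625
  locker 7: 375 = 375
  locker 8: 375 = 375
  locker 9: 350 = 350
  locker 10: 325 + 300 = 625
Every load is within 625 L, so 10 storage lockers suffice.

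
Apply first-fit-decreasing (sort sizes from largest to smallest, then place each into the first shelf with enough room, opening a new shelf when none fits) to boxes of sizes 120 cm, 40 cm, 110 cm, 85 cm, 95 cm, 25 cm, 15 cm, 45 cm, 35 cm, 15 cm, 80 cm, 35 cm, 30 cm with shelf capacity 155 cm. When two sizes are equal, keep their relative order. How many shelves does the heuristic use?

5

Sorted descending: 120, 110, 95, 85, 80, 45, 40, 35, 35, 30, 25, 15, 15.
  120 → shelf 1 (new)  [load 120/155]
  110 → shelf 2 (new)  [load 110/155]
  95 → shelf 3 (new)  [load 95/155]
  85 → shelf 4 (new)  [load 85/155]
  80 → shelf 5 (new)  [load 80/155]
  45 → shelf 2  [load 155/155]
  40 → shelf 3  [load 135/155]
  35 → shelf 1  [load 155/155]
  35 → shelf 4  [load 120/155]
  30 → shelf 4  [load 150/155]
  25 → shelf 5  [load 105/155]
  15 → shelf 3  [load 150/155]
  15 → shelf 5  [load 120/155]
5 shelves opened.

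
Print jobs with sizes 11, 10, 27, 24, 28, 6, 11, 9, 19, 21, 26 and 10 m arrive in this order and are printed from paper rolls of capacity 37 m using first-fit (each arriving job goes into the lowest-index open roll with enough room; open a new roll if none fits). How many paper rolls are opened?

7

  11 → roll 1 (new)  [load 11/37]
  10 → roll 1  [load 21/37]
  27 → roll 2 (new)  [load 27/37]
  24 → roll 3 (new)  [load 24/37]
  28 → roll 4 (new)  [load 28/37]
  6 → roll 1  [load 27/37]
  11 → roll 3  [load 35/37]
  9 → roll 1  [load 36/37]
  19 → roll 5 (new)  [load 19/37]
  21 → roll 6 (new)  [load 21/37]
  26 → roll 7 (new)  [load 26/37]
  10 → roll 2  [load 37/37]
7 paper rolls opened.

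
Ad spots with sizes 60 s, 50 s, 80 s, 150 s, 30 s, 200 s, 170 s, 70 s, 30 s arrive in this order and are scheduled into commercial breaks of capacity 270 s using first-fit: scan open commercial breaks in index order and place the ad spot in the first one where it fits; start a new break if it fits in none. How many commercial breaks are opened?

  60 → break 1 (new)  [load 60/270]
  50 → break 1  [load 110/270]
  80 → break 1  [load 190/270]
  150 → break 2 (new)  [load 150/270]
  30 → break 1  [load 220/270]
  200 → break 3 (new)  [load 200/270]
  170 → break 4 (new)  [load 170/270]
  70 → break 2  [load 220/270]
  30 → break 1  [load 250/270]
4 commercial breaks opened.

4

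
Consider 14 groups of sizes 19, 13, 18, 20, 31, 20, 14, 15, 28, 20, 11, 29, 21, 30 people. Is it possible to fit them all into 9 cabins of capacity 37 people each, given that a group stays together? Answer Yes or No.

A valid assignment using 9 cabins:
  cabin 1: 31 = 31
  cabin 2: 30 = 30
  cabin 3: 29 = 29
  cabin 4: 28 = 28
  cabin 5: 21 + 15 = 36
  cabin 6: 20 + 14 = 34
  cabin 7: 20 + 13 = 33
  cabin 8: 20 + 11 = 31
  cabin 9: 19 + 18 = 37
Every load is within 37 people, so 9 cabins suffice.

Yes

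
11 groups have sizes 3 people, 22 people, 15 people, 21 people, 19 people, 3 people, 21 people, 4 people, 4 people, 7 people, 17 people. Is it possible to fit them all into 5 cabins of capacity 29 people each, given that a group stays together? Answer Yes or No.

No

Total = 136 people; ⌈136/29⌉ = 5.
6 groups each exceed half the capacity and cannot share a cabin, forcing at least 6 cabins.
At least 6 cabins are required, but only 5 are allowed.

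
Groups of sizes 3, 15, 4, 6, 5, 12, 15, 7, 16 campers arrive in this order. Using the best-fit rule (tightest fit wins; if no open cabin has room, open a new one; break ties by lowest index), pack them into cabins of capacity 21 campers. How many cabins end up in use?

  3 → cabin 1 (new)  [load 3/21]
  15 → cabin 1  [load 18/21]
  4 → cabin 2 (new)  [load 4/21]
  6 → cabin 2  [load 10/21]
  5 → cabin 2  [load 15/21]
  12 → cabin 3 (new)  [load 12/21]
  15 → cabin 4 (new)  [load 15/21]
  7 → cabin 3  [load 19/21]
  16 → cabin 5 (new)  [load 16/21]
5 cabins opened.

5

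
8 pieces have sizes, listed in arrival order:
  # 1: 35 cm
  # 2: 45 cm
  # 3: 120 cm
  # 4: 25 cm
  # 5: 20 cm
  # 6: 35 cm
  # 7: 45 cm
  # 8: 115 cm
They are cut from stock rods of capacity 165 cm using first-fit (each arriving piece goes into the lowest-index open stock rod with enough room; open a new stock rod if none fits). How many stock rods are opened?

  35 → stock rod 1 (new)  [load 35/165]
  45 → stock rod 1  [load 80/165]
  120 → stock rod 2 (new)  [load 120/165]
  25 → stock rod 1  [load 105/165]
  20 → stock rod 1  [load 125/165]
  35 → stock rod 1  [load 160/165]
  45 → stock rod 2  [load 165/165]
  115 → stock rod 3 (new)  [load 115/165]
3 stock rods opened.

3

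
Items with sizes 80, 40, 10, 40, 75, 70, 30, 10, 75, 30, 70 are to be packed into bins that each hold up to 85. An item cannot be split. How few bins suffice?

Total = 80 + 75 + 75 + 70 + 70 + 40 + 40 + 30 + 30 + 10 + 10 = 530.
Lower bound: ⌈530/85⌉ = 7 bins.
A packing using 7 bins:
  bin 1: 80 = 80
  bin 2: 75 + 10 = 85
  bin 3: 75 + 10 = 85
  bin 4: 70 = 70
  bin 5: 70 = 70
  bin 6: 40 + 40 = 80
  bin 7: 30 + 30 = 60
This matches the lower bound, so 7 is optimal.

7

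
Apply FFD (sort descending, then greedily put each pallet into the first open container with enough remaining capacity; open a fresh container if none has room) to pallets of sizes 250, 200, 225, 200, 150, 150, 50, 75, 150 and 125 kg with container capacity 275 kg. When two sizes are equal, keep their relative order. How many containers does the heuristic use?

Sorted descending: 250, 225, 200, 200, 150, 150, 150, 125, 75, 50.
  250 → container 1 (new)  [load 250/275]
  225 → container 2 (new)  [load 225/275]
  200 → container 3 (new)  [load 200/275]
  200 → container 4 (new)  [load 200/275]
  150 → container 5 (new)  [load 150/275]
  150 → container 6 (new)  [load 150/275]
  150 → container 7 (new)  [load 150/275]
  125 → container 5  [load 275/275]
  75 → container 3  [load 275/275]
  50 → container 2  [load 275/275]
7 containers opened.

7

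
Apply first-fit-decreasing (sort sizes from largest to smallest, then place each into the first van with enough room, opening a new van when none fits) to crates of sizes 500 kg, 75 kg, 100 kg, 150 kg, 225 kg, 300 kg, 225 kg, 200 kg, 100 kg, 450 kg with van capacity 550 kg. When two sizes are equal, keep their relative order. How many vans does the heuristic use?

Sorted descending: 500, 450, 300, 225, 225, 200, 150, 100, 100, 75.
  500 → van 1 (new)  [load 500/550]
  450 → van 2 (new)  [load 450/550]
  300 → van 3 (new)  [load 300/550]
  225 → van 3  [load 525/550]
  225 → van 4 (new)  [load 225/550]
  200 → van 4  [load 425/550]
  150 → van 5 (new)  [load 150/550]
  100 → van 2  [load 550/550]
  100 → van 4  [load 525/550]
  75 → van 5  [load 225/550]
5 vans opened.

5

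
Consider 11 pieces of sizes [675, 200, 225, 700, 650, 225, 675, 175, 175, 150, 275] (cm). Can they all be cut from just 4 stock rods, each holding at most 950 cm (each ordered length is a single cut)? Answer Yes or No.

No

Total = 4125 cm; ⌈4125/950⌉ = 5.
At least 5 stock rods are required, but only 4 are allowed.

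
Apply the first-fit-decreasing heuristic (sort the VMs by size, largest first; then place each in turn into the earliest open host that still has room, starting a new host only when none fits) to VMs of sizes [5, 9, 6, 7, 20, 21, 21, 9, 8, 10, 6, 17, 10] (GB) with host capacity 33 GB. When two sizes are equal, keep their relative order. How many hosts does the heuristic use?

Sorted descending: 21, 21, 20, 17, 10, 10, 9, 9, 8, 7, 6, 6, 5.
  21 → host 1 (new)  [load 21/33]
  21 → host 2 (new)  [load 21/33]
  20 → host 3 (new)  [load 20/33]
  17 → host 4 (new)  [load 17/33]
  10 → host 1  [load 31/33]
  10 → host 2  [load 31/33]
  9 → host 3  [load 29/33]
  9 → host 4  [load 26/33]
  8 → host 5 (new)  [load 8/33]
  7 → host 4  [load 33/33]
  6 → host 5  [load 14/33]
  6 → host 5  [load 20/33]
  5 → host 5  [load 25/33]
5 hosts opened.

5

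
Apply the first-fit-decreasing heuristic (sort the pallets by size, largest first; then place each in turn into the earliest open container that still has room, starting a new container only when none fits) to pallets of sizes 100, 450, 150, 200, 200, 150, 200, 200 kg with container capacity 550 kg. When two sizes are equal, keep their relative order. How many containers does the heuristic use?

Sorted descending: 450, 200, 200, 200, 200, 150, 150, 100.
  450 → container 1 (new)  [load 450/550]
  200 → container 2 (new)  [load 200/550]
  200 → container 2  [load 400/550]
  200 → container 3 (new)  [load 200/550]
  200 → container 3  [load 400/550]
  150 → container 2  [load 550/550]
  150 → container 3  [load 550/550]
  100 → container 1  [load 550/550]
3 containers opened.

3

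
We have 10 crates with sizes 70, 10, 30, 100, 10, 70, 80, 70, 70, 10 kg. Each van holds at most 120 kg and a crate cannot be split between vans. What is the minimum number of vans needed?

Total = 100 + 80 + 70 + 70 + 70 + 70 + 30 + 10 + 10 + 10 = 520 kg.
Lower bound: ⌈520/120⌉ = 5 vans.
Also, 6 crates each exceed 60 kg, and no two of those can share a van, so at least 6 vans are needed.
A packing using 6 vans:
  van 1: 100 + 10 + 10 = 120
  van 2: 80 + 30 + 10 = 120
  van 3: 70 = 70
  van 4: 70 = 70
  van 5: 70 = 70
  van 6: 70 = 70
This matches the lower bound, so 6 is optimal.

6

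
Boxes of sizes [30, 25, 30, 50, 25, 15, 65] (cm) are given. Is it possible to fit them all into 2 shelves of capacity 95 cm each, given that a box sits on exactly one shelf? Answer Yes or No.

Total = 240 cm; ⌈240/95⌉ = 3.
At least 3 shelves are required, but only 2 are allowed.

No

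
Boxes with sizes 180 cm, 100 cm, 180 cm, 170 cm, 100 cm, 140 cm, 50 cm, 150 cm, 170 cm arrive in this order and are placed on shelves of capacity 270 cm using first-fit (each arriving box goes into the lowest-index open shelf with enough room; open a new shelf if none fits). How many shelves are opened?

  180 → shelf 1 (new)  [load 180/270]
  100 → shelf 2 (new)  [load 100/270]
  180 → shelf 3 (new)  [load 180/270]
  170 → shelf 2  [load 270/270]
  100 → shelf 4 (new)  [load 100/270]
  140 → shelf 4  [load 240/270]
  50 → shelf 1  [load 230/270]
  150 → shelf 5 (new)  [load 150/270]
  170 → shelf 6 (new)  [load 170/270]
6 shelves opened.

6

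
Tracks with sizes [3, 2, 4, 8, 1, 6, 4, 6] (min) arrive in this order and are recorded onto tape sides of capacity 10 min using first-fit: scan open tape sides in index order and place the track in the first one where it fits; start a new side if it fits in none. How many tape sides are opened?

4

  3 → side 1 (new)  [load 3/10]
  2 → side 1  [load 5/10]
  4 → side 1  [load 9/10]
  8 → side 2 (new)  [load 8/10]
  1 → side 1  [load 10/10]
  6 → side 3 (new)  [load 6/10]
  4 → side 3  [load 10/10]
  6 → side 4 (new)  [load 6/10]
4 tape sides opened.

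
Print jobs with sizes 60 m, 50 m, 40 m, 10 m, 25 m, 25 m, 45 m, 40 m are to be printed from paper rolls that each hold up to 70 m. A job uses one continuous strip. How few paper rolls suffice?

Total = 60 + 50 + 45 + 40 + 40 + 25 + 25 + 10 = 295 m.
Lower bound: ⌈295/70⌉ = 5 paper rolls.
A packing using 5 paper rolls:
  roll 1: 60 + 10 = 70
  roll 2: 50 = 50
  roll 3: 45 + 25 = 70
  roll 4: 40 + 25 = 65
  roll 5: 40 = 40
This matches the lower bound, so 5 is optimal.

5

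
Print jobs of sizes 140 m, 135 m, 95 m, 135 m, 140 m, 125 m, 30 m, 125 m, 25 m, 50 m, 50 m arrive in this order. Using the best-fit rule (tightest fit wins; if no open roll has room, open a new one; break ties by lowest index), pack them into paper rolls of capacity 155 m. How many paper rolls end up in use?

8

  140 → roll 1 (new)  [load 140/155]
  135 → roll 2 (new)  [load 135/155]
  95 → roll 3 (new)  [load 95/155]
  135 → roll 4 (new)  [load 135/155]
  140 → roll 5 (new)  [load 140/155]
  125 → roll 6 (new)  [load 125/155]
  30 → roll 6  [load 155/155]
  125 → roll 7 (new)  [load 125/155]
  25 → roll 7  [load 150/155]
  50 → roll 3  [load 145/155]
  50 → roll 8 (new)  [load 50/155]
8 paper rolls opened.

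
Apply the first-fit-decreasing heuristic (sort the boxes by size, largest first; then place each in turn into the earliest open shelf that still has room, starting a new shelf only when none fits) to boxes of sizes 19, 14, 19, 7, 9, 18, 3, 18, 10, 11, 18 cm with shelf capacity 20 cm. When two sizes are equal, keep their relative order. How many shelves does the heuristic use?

8

Sorted descending: 19, 19, 18, 18, 18, 14, 11, 10, 9, 7, 3.
  19 → shelf 1 (new)  [load 19/20]
  19 → shelf 2 (new)  [load 19/20]
  18 → shelf 3 (new)  [load 18/20]
  18 → shelf 4 (new)  [load 18/20]
  18 → shelf 5 (new)  [load 18/20]
  14 → shelf 6 (new)  [load 14/20]
  11 → shelf 7 (new)  [load 11/20]
  10 → shelf 8 (new)  [load 10/20]
  9 → shelf 7  [load 20/20]
  7 → shelf 8  [load 17/20]
  3 → shelf 6  [load 17/20]
8 shelves opened.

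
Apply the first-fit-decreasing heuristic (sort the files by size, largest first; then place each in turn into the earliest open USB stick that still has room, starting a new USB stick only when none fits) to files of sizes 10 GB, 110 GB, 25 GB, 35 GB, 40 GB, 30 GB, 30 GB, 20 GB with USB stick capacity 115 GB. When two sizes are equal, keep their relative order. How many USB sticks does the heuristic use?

3

Sorted descending: 110, 40, 35, 30, 30, 25, 20, 10.
  110 → USB stick 1 (new)  [load 110/115]
  40 → USB stick 2 (new)  [load 40/115]
  35 → USB stick 2  [load 75/115]
  30 → USB stick 2  [load 105/115]
  30 → USB stick 3 (new)  [load 30/115]
  25 → USB stick 3  [load 55/115]
  20 → USB stick 3  [load 75/115]
  10 → USB stick 2  [load 115/115]
3 USB sticks opened.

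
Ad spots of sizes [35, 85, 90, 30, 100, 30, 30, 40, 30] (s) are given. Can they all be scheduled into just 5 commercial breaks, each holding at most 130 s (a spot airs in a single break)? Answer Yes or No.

A valid assignment using 4 commercial breaks:
  break 1: 100 + 30 = 130
  break 2: 90 + 40 = 130
  break 3: 85 + 35 = 120
  break 4: 30 + 30 + 30 = 90
That uses only 4 ≤ 5, so 5 commercial breaks are enough.

Yes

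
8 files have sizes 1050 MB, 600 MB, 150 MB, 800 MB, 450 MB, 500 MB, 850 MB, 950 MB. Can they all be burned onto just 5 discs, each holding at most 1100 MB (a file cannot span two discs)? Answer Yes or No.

Total = 5350 MB; ⌈5350/1100⌉ = 5.
The bound of 5 does not rule out 5, but exhaustive search shows no assignment into 5 discs of capacity 1100 MB exists — the minimum is 6.

No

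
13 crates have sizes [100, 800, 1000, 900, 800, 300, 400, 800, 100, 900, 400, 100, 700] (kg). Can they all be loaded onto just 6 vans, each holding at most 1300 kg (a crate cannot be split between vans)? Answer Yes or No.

No

Total = 7300 kg; ⌈7300/1300⌉ = 6.
7 crates each exceed half the capacity and cannot share a van, forcing at least 7 vans.
At least 7 vans are required, but only 6 are allowed.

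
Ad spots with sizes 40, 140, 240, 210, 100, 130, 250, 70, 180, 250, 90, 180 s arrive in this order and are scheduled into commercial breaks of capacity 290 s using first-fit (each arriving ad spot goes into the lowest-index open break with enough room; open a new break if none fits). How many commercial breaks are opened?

8

  40 → break 1 (new)  [load 40/290]
  140 → break 1  [load 180/290]
  240 → break 2 (new)  [load 240/290]
  210 → break 3 (new)  [load 210/290]
  100 → break 1  [load 280/290]
  130 → break 4 (new)  [load 130/290]
  250 → break 5 (new)  [load 250/290]
  70 → break 3  [load 280/290]
  180 → break 6 (new)  [load 180/290]
  250 → break 7 (new)  [load 250/290]
  90 → break 4  [load 220/290]
  180 → break 8 (new)  [load 180/290]
8 commercial breaks opened.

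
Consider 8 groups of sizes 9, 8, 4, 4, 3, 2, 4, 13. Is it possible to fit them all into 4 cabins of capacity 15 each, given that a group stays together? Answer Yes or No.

A valid assignment using 4 cabins:
  cabin 1: 13 + 2 = 15
  cabin 2: 9 + 4 = 13
  cabin 3: 8 + 4 + 3 = 15
  cabin 4: 4 = 4
Every load is within 15, so 4 cabins suffice.

Yes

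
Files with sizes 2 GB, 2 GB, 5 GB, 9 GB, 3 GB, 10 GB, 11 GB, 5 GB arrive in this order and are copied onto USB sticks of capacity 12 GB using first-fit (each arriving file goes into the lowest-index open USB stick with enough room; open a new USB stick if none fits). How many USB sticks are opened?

  2 → USB stick 1 (new)  [load 2/12]
  2 → USB stick 1  [load 4/12]
  5 → USB stick 1  [load 9/12]
  9 → USB stick 2 (new)  [load 9/12]
  3 → USB stick 1  [load 12/12]
  10 → USB stick 3 (new)  [load 10/12]
  11 → USB stick 4 (new)  [load 11/12]
  5 → USB stick 5 (new)  [load 5/12]
5 USB sticks opened.

5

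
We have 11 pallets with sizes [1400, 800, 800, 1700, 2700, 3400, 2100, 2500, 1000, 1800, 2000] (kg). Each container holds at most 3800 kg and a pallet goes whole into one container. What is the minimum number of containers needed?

Total = 3400 + 2700 + 2500 + 2100 + 2000 + 1800 + 1700 + 1400 + 1000 + 800 + 800 = 20200 kg.
Lower bound: ⌈20200/3800⌉ = 6 containers.
A packing using 6 containers:
  container 1: 3400 = 3400
  container 2: 2700 + 1000 = 3700
  container 3: 2500 + 800 = 3300
  container 4: 2100 + 1700 = 3800
  container 5: 2000 + 1800 = 3800
  container 6: 1400 + 800 = 2200
This matches the lower bound, so 6 is optimal.

6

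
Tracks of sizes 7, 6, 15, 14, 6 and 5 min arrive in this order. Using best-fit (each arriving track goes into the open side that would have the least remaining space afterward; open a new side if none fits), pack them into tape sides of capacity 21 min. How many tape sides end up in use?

  7 → side 1 (new)  [load 7/21]
  6 → side 1  [load 13/21]
  15 → side 2 (new)  [load 15/21]
  14 → side 3 (new)  [load 14/21]
  6 → side 2  [load 21/21]
  5 → side 3  [load 19/21]
3 tape sides opened.

3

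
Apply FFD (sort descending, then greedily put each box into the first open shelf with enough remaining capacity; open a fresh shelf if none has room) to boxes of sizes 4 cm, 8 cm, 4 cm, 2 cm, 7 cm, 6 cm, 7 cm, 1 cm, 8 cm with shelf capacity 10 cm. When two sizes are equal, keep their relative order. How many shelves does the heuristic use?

6

Sorted descending: 8, 8, 7, 7, 6, 4, 4, 2, 1.
  8 → shelf 1 (new)  [load 8/10]
  8 → shelf 2 (new)  [load 8/10]
  7 → shelf 3 (new)  [load 7/10]
  7 → shelf 4 (new)  [load 7/10]
  6 → shelf 5 (new)  [load 6/10]
  4 → shelf 5  [load 10/10]
  4 → shelf 6 (new)  [load 4/10]
  2 → shelf 1  [load 10/10]
  1 → shelf 2  [load 9/10]
6 shelves opened.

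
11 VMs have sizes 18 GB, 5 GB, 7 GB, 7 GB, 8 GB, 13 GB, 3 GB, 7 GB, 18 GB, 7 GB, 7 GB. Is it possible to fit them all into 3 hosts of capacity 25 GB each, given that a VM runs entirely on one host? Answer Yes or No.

No

Total = 100 GB; ⌈100/25⌉ = 4.
At least 4 hosts are required, but only 3 are allowed.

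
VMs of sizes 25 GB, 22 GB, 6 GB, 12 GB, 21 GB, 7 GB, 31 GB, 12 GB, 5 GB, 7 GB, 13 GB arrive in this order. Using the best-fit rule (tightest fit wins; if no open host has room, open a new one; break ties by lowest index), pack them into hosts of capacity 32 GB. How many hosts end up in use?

  25 → host 1 (new)  [load 25/32]
  22 → host 2 (new)  [load 22/32]
  6 → host 1  [load 31/32]
  12 → host 3 (new)  [load 12/32]
  21 → host 4 (new)  [load 21/32]
  7 → host 2  [load 29/32]
  31 → host 5 (new)  [load 31/32]
  12 → host 3  [load 24/32]
  5 → host 3  [load 29/32]
  7 → host 4  [load 28/32]
  13 → host 6 (new)  [load 13/32]
6 hosts opened.

6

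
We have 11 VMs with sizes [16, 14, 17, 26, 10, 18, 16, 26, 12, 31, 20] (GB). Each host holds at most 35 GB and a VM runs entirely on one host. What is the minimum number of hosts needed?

7

Total = 31 + 26 + 26 + 20 + 18 + 17 + 16 + 16 + 14 + 12 + 10 = 206 GB.
Lower bound: ⌈206/35⌉ = 6 hosts.
A packing using 7 hosts:
  host 1: 31 = 31
  host 2: 26 = 26
  host 3: 26 = 26
  host 4: 20 + 14 = 34
  host 5: 18 + 17 = 35
  host 6: 16 + 16 = 32
  host 7: 12 + 10 = 22
No arrangement into 6 hosts stays within capacity, so 7 is optimal.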